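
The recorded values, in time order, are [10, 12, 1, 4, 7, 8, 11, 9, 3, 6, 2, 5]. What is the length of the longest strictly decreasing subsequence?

5

Negate each value so 'decreasing' becomes 'increasing', then run patience tails on the negated sequence:
-10 → extends → [-10]
-12 → replaces -10 → [-12]
-1 → extends → [-12, -1]
-4 → replaces -1 → [-12, -4]
-7 → replaces -4 → [-12, -7]
-8 → replaces -7 → [-12, -8]
-11 → replaces -8 → [-12, -11]
-9 → extends → [-12, -11, -9]
-3 → extends → [-12, -11, -9, -3]
-6 → replaces -3 → [-12, -11, -9, -6]
-2 → extends → [-12, -11, -9, -6, -2]
-5 → replaces -2 → [-12, -11, -9, -6, -5]
Five tails, so the longest strictly decreasing subsequence of the original has length 5.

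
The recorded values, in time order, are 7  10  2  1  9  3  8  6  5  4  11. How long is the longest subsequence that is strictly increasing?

Track the smallest tail for each achievable length (strict):
7 → extends → [7]
10 → extends → [7, 10]
2 → replaces 7 → [2, 10]
1 → replaces 2 → [1, 10]
9 → replaces 10 → [1, 9]
3 → replaces 9 → [1, 3]
8 → extends → [1, 3, 8]
6 → replaces 8 → [1, 3, 6]
5 → replaces 6 → [1, 3, 5]
4 → replaces 5 → [1, 3, 4]
11 → extends → [1, 3, 4, 11]
Four tails, so the longest strictly increasing subsequence has length 4 (e.g. 2, 3, 8, 11).

4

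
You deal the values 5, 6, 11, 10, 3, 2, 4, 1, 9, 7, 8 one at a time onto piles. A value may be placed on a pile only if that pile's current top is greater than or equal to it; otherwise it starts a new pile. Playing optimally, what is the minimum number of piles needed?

4

Place each on the leftmost legal pile:
5 → new pile 1 (tops now [5])
6 → new pile 2 (tops now [5, 6])
11 → new pile 3 (tops now [5, 6, 11])
10 → pile 3 (tops now [5, 6, 10])
3 → pile 1 (tops now [3, 6, 10])
2 → pile 1 (tops now [2, 6, 10])
4 → pile 2 (tops now [2, 4, 10])
1 → pile 1 (tops now [1, 4, 10])
9 → pile 3 (tops now [1, 4, 9])
7 → pile 3 (tops now [1, 4, 7])
8 → new pile 4 (tops now [1, 4, 7, 8])
Four piles.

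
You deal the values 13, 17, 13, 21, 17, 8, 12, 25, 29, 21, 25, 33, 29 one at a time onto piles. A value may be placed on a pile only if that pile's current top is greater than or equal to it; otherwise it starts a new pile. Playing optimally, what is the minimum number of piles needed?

The minimum number of non-increasing subsequences covering a sequence equals the length of its longest strictly increasing subsequence.
LIS length is 6 (e.g. 13, 17, 21, 25, 29, 33), so 6 piles are needed.

6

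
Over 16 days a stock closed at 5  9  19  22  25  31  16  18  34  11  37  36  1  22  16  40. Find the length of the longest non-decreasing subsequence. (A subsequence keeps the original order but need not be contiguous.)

Let dp[i] be the length of the longest such subsequence ending at index i:
i:      1  2  3  4  5  6  7  8  9 10 11 12 13 14 15 16
a[i]:   5  9 19 22 25 31 16 18 34 11 37 36  1 22 16 40
dp:     1  2  3  4  5  6  3  4  7  3  8  8  1  5  4  9
Maximum dp value is 9.

9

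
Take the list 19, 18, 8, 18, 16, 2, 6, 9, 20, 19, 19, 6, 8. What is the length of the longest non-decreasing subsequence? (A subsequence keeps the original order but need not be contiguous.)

5

Track the smallest tail for each achievable length (allowing ties):
19 → extends → [19]
18 → replaces 19 → [18]
8 → replaces 18 → [8]
18 → extends → [8, 18]
16 → replaces 18 → [8, 16]
2 → replaces 8 → [2, 16]
6 → replaces 16 → [2, 6]
9 → extends → [2, 6, 9]
20 → extends → [2, 6, 9, 20]
19 → replaces 20 → [2, 6, 9, 19]
19 → extends → [2, 6, 9, 19, 19]
6 → replaces 9 → [2, 6, 6, 19, 19]
8 → replaces 19 → [2, 6, 6, 8, 19]
Five tails, so the longest non-decreasing subsequence has length 5 (e.g. 2, 6, 9, 19, 19).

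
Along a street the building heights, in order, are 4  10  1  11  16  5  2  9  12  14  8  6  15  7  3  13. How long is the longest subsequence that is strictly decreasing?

5

Negate each value so 'decreasing' becomes 'increasing', then run patience tails on the negated sequence:
-4 → extends → [-4]
-10 → replaces -4 → [-10]
-1 → extends → [-10, -1]
-11 → replaces -10 → [-11, -1]
-16 → replaces -11 → [-16, -1]
-5 → replaces -1 → [-16, -5]
-2 → extends → [-16, -5, -2]
-9 → replaces -5 → [-16, -9, -2]
-12 → replaces -9 → [-16, -12, -2]
-14 → replaces -12 → [-16, -14, -2]
-8 → replaces -2 → [-16, -14, -8]
-6 → extends → [-16, -14, -8, -6]
-15 → replaces -14 → [-16, -15, -8, -6]
-7 → replaces -6 → [-16, -15, -8, -7]
-3 → extends → [-16, -15, -8, -7, -3]
-13 → replaces -8 → [-16, -15, -13, -7, -3]
Five tails, so the longest strictly decreasing subsequence of the original has length 5.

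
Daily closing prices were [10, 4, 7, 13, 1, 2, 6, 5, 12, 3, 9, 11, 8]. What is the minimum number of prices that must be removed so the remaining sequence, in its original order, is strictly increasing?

Fewest deletions = n − (longest strictly increasing subsequence).
i:      1  2  3  4  5  6  7  8  9 10 11 12 13
a[i]:  10  4  7 13  1  2  6  5 12  3  9 11  8
dp:     1  1  2  3  1  2  3  3  4  3  4  5  4
max dp = 5, so deletions = 13 − 5 = 8.

8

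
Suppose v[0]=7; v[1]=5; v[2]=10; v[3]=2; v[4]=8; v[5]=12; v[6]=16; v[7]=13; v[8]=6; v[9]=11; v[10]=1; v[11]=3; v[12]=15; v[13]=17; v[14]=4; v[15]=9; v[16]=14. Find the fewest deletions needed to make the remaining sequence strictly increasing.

Fewest deletions = n − (longest strictly increasing subsequence).
i:      0  1  2  3  4  5  6  7  8  9 10 11 12 13 14 15 16
v[i]:   7  5 10  2  8 12 16 13  6 11  1  3 15 17  4  9 14
dp:     1  1  2  1  2  3  4  4  2  3  1  2  5  6  3  4  5
max dp = 6, so deletions = 17 − 6 = 11.

11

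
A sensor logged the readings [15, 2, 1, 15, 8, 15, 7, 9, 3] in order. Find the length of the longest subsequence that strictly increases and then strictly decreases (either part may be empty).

5

inc[i] = longest strictly increasing subsequence ending at i; dec[i] = longest strictly decreasing subsequence starting at i:
i:      1  2  3  4  5  6  7  8  9
a[i]:  15  2  1 15  8 15  7  9  3
inc:    1  1  1  2  2  3  2  3  2
dec:    4  2  1  4  3  3  2  2  1
Best peak at i=4 (value 15): inc=2, dec=4, length 2+4−1 = 5.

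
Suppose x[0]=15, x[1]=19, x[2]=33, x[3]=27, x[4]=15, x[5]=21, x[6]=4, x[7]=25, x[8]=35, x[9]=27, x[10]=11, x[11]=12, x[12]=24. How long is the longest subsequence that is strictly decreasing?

Let dp[i] be the longest strictly decreasing subsequence ending at i:
i:      0  1  2  3  4  5  6  7  8  9 10 11 12
x[i]:  15 19 33 27 15 21  4 25 35 27 11 12 24
dp:     1  1  1  2  3  3  4  3  1  2  4  4  4
Maximum is 4.

4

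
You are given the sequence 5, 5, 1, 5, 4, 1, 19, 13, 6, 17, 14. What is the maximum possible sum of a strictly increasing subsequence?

36

Let S[i] be the best sum of a strictly increasing subsequence ending at i:
i:      1  2  3  4  5  6  7  8  9 10 11
a[i]:   5  5  1  5  4  1 19 13  6 17 14
S:      5  5  1  6  5  1 25 19 12 36 33
Maximum is 36 (e.g. 1 + 5 + 13 + 17).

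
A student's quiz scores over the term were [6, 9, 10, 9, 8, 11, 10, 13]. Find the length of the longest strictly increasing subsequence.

Let dp[i] be the length of the longest such subsequence ending at index i:
i:      1  2  3  4  5  6  7  8
a[i]:   6  9 10  9  8 11 10 13
dp:     1  2  3  2  2  4  3  5
Maximum dp value is 5.

5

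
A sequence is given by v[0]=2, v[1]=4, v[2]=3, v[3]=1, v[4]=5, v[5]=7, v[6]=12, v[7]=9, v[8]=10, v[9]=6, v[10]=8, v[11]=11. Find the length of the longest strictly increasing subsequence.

7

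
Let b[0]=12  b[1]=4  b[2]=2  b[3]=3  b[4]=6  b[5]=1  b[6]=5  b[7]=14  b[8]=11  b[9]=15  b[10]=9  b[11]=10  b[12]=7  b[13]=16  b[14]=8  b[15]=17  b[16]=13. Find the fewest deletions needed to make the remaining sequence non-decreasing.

10

Fewest deletions = n − (longest non-decreasing subsequence).
i:      0  1  2  3  4  5  6  7  8  9 10 11 12 13 14 15 16
b[i]:  12  4  2  3  6  1  5 14 11 15  9 10  7 16  8 17 13
dp:     1  1  1  2  3  1  3  4  4  5  4  5  4  6  5  7  6
max dp = 7, so deletions = 17 − 7 = 10.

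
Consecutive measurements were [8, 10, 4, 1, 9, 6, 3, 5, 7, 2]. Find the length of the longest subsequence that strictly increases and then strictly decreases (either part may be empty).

6

inc[i] = longest strictly increasing subsequence ending at i; dec[i] = longest strictly decreasing subsequence starting at i:
i:      1  2  3  4  5  6  7  8  9 10
a[i]:   8 10  4  1  9  6  3  5  7  2
inc:    1  2  1  1  2  2  2  3  4  2
dec:    4  5  3  1  4  3  2  2  2  1
Best peak at i=2 (value 10): inc=2, dec=5, length 2+5−1 = 6.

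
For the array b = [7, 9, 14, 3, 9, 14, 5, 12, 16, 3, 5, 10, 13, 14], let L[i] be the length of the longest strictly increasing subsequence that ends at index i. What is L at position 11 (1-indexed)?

2

dp[i] = 1 + max{dp[j] : j<i, b[j]<b[i]} (or 1 if no such j):
i:      1  2  3  4  5  6  7  8  9 10 11 12 13 14
b[i]:   7  9 14  3  9 14  5 12 16  3  5 10 13 14
dp:     1  2  3  1  2  3  2  3  4  1  2  3  4  5
At index 11 the value is 2.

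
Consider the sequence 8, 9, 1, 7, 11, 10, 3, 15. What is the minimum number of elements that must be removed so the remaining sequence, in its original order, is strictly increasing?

Fewest deletions = n − (longest strictly increasing subsequence).
i:      1  2  3  4  5  6  7  8
a[i]:   8  9  1  7 11 10  3 15
dp:     1  2  1  2  3  3  2  4
max dp = 4, so deletions = 8 − 4 = 4.

4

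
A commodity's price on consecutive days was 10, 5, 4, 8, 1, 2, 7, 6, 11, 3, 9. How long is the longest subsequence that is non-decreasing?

4

Track the smallest tail for each achievable length (allowing ties):
10 → extends → [10]
5 → replaces 10 → [5]
4 → replaces 5 → [4]
8 → extends → [4, 8]
1 → replaces 4 → [1, 8]
2 → replaces 8 → [1, 2]
7 → extends → [1, 2, 7]
6 → replaces 7 → [1, 2, 6]
11 → extends → [1, 2, 6, 11]
3 → replaces 6 → [1, 2, 3, 11]
9 → replaces 11 → [1, 2, 3, 9]
Four tails, so the longest non-decreasing subsequence has length 4 (e.g. 1, 2, 7, 11).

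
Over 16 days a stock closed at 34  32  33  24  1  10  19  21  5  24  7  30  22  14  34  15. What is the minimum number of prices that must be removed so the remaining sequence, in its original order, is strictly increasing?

9

Fewest deletions = n − (longest strictly increasing subsequence).
i:      1  2  3  4  5  6  7  8  9 10 11 12 13 14 15 16
a[i]:  34 32 33 24  1 10 19 21  5 24  7 30 22 14 34 15
dp:     1  1  2  1  1  2  3  4  2  5  3  6  5  4  7  5
max dp = 7, so deletions = 16 − 7 = 9.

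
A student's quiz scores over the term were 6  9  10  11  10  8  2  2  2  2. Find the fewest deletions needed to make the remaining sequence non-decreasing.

Fewest deletions = n − (longest non-decreasing subsequence).
Patience tails:
6 → extends → [6]
9 → extends → [6, 9]
10 → extends → [6, 9, 10]
11 → extends → [6, 9, 10, 11]
10 → replaces 11 → [6, 9, 10, 10]
8 → replaces 9 → [6, 8, 10, 10]
2 → replaces 6 → [2, 8, 10, 10]
2 → replaces 8 → [2, 2, 10, 10]
2 → replaces 10 → [2, 2, 2, 10]
2 → replaces 10 → [2, 2, 2, 2]
Longest non-decreasing subsequence has length 4, so deletions = 10 − 4 = 6.

6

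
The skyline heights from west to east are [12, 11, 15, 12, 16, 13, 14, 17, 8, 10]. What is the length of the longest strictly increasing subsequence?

Track the smallest tail for each achievable length (strict):
12 → extends → [12]
11 → replaces 12 → [11]
15 → extends → [11, 15]
12 → replaces 15 → [11, 12]
16 → extends → [11, 12, 16]
13 → replaces 16 → [11, 12, 13]
14 → extends → [11, 12, 13, 14]
17 → extends → [11, 12, 13, 14, 17]
8 → replaces 11 → [8, 12, 13, 14, 17]
10 → replaces 12 → [8, 10, 13, 14, 17]
Five tails, so the longest strictly increasing subsequence has length 5 (e.g. 11, 12, 13, 14, 17).

5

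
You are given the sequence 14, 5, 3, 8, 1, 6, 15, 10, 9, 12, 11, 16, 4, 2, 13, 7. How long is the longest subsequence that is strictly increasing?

5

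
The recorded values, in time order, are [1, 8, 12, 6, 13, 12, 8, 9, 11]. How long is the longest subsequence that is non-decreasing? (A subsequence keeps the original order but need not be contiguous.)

Let dp[i] be the length of the longest such subsequence ending at index i:
i:      1  2  3  4  5  6  7  8  9
a[i]:   1  8 12  6 13 12  8  9 11
dp:     1  2  3  2  4  4  3  4  5
Maximum dp value is 5.

5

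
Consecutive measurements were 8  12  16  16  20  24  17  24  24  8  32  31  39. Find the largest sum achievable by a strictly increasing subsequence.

Let S[i] be the best sum of a strictly increasing subsequence ending at i:
i:       1   2   3   4   5   6   7   8   9  10  11  12  13
a[i]:    8  12  16  16  20  24  17  24  24   8  32  31  39
S:       8  20  36  36  56  80  53  80  80   8 112 111 151
Maximum is 151 (e.g. 8 + 12 + 16 + 20 + 24 + 32 + 39).

151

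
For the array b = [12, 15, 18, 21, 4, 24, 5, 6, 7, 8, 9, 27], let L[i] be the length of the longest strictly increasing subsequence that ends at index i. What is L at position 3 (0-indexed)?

4

dp[i] = 1 + max{dp[j] : j<i, b[j]<b[i]} (or 1 if no such j):
i:      0  1  2  3  4  5  6  7  8  9 10 11
b[i]:  12 15 18 21  4 24  5  6  7  8  9 27
dp:     1  2  3  4  1  5  2  3  4  5  6  7
At index 3 the value is 4.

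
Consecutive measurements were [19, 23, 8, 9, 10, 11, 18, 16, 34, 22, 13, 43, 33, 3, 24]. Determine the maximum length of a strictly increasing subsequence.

Track the smallest tail for each achievable length (strict):
19 → extends → [19]
23 → extends → [19, 23]
8 → replaces 19 → [8, 23]
9 → replaces 23 → [8, 9]
10 → extends → [8, 9, 10]
11 → extends → [8, 9, 10, 11]
18 → extends → [8, 9, 10, 11, 18]
16 → replaces 18 → [8, 9, 10, 11, 16]
34 → extends → [8, 9, 10, 11, 16, 34]
22 → replaces 34 → [8, 9, 10, 11, 16, 22]
13 → replaces 16 → [8, 9, 10, 11, 13, 22]
43 → extends → [8, 9, 10, 11, 13, 22, 43]
33 → replaces 43 → [8, 9, 10, 11, 13, 22, 33]
3 → replaces 8 → [3, 9, 10, 11, 13, 22, 33]
24 → replaces 33 → [3, 9, 10, 11, 13, 22, 24]
Seven tails, so the longest strictly increasing subsequence has length 7 (e.g. 8, 9, 10, 11, 18, 34, 43).

7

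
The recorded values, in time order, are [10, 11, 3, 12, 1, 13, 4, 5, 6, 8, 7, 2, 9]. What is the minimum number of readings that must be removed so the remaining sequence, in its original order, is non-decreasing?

7

Fewest deletions = n − (longest non-decreasing subsequence).
Patience tails:
10 → extends → [10]
11 → extends → [10, 11]
3 → replaces 10 → [3, 11]
12 → extends → [3, 11, 12]
1 → replaces 3 → [1, 11, 12]
13 → extends → [1, 11, 12, 13]
4 → replaces 11 → [1, 4, 12, 13]
5 → replaces 12 → [1, 4, 5, 13]
6 → replaces 13 → [1, 4, 5, 6]
8 → extends → [1, 4, 5, 6, 8]
7 → replaces 8 → [1, 4, 5, 6, 7]
2 → replaces 4 → [1, 2, 5, 6, 7]
9 → extends → [1, 2, 5, 6, 7, 9]
Longest non-decreasing subsequence has length 6, so deletions = 13 − 6 = 7.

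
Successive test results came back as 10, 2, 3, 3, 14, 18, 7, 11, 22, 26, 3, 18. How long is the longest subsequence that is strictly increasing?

6

Let dp[i] be the length of the longest such subsequence ending at index i:
i:      1  2  3  4  5  6  7  8  9 10 11 12
a[i]:  10  2  3  3 14 18  7 11 22 26  3 18
dp:     1  1  2  2  3  4  3  4  5  6  2  5
Maximum dp value is 6.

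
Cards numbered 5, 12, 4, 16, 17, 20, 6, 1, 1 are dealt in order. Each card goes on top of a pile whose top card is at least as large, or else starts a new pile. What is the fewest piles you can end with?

5

Place each on the leftmost legal pile:
5 → new pile 1 (tops now [5])
12 → new pile 2 (tops now [5, 12])
4 → pile 1 (tops now [4, 12])
16 → new pile 3 (tops now [4, 12, 16])
17 → new pile 4 (tops now [4, 12, 16, 17])
20 → new pile 5 (tops now [4, 12, 16, 17, 20])
6 → pile 2 (tops now [4, 6, 16, 17, 20])
1 → pile 1 (tops now [1, 6, 16, 17, 20])
1 → pile 1 (tops now [1, 6, 16, 17, 20])
Five piles.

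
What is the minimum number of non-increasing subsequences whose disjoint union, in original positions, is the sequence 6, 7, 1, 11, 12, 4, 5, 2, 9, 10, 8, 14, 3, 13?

6

The minimum number of non-increasing subsequences covering a sequence equals the length of its longest strictly increasing subsequence.
LIS length is 6 (e.g. 1, 4, 5, 9, 10, 14), so 6 piles are needed.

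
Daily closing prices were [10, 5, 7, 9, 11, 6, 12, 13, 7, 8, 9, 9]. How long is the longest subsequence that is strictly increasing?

Track the smallest tail for each achievable length (strict):
10 → extends → [10]
5 → replaces 10 → [5]
7 → extends → [5, 7]
9 → extends → [5, 7, 9]
11 → extends → [5, 7, 9, 11]
6 → replaces 7 → [5, 6, 9, 11]
12 → extends → [5, 6, 9, 11, 12]
13 → extends → [5, 6, 9, 11, 12, 13]
7 → replaces 9 → [5, 6, 7, 11, 12, 13]
8 → replaces 11 → [5, 6, 7, 8, 12, 13]
9 → replaces 12 → [5, 6, 7, 8, 9, 13]
9 → already a tail → [5, 6, 7, 8, 9, 13]
Six tails, so the longest strictly increasing subsequence has length 6 (e.g. 5, 7, 9, 11, 12, 13).

6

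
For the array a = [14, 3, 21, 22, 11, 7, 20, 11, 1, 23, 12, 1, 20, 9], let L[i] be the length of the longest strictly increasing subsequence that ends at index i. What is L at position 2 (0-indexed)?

2

dp[i] = 1 + max{dp[j] : j<i, a[j]<a[i]} (or 1 if no such j):
i:      0  1  2  3  4  5  6  7  8  9 10 11 12 13
a[i]:  14  3 21 22 11  7 20 11  1 23 12  1 20  9
dp:     1  1  2  3  2  2  3  3  1  4  4  1  5  3
At index 2 the value is 2.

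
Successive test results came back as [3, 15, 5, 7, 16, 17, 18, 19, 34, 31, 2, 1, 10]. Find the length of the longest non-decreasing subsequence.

Let dp[i] be the length of the longest such subsequence ending at index i:
i:      1  2  3  4  5  6  7  8  9 10 11 12 13
a[i]:   3 15  5  7 16 17 18 19 34 31  2  1 10
dp:     1  2  2  3  4  5  6  7  8  8  1  1  4
Maximum dp value is 8.

8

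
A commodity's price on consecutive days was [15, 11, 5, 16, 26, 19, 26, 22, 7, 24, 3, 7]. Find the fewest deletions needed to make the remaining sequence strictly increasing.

Fewest deletions = n − (longest strictly increasing subsequence).
Patience tails:
15 → extends → [15]
11 → replaces 15 → [11]
5 → replaces 11 → [5]
16 → extends → [5, 16]
26 → extends → [5, 16, 26]
19 → replaces 26 → [5, 16, 19]
26 → extends → [5, 16, 19, 26]
22 → replaces 26 → [5, 16, 19, 22]
7 → replaces 16 → [5, 7, 19, 22]
24 → extends → [5, 7, 19, 22, 24]
3 → replaces 5 → [3, 7, 19, 22, 24]
7 → already a tail → [3, 7, 19, 22, 24]
Longest strictly increasing subsequence has length 5, so deletions = 12 − 5 = 7.

7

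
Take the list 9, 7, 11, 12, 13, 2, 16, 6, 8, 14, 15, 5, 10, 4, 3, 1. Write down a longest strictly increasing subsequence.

9, 11, 12, 13, 14, 15

Patience tails give the LIS length; then backtrack through the dp parents:
9 → extends → [9]
7 → replaces 9 → [7]
11 → extends → [7, 11]
12 → extends → [7, 11, 12]
13 → extends → [7, 11, 12, 13]
2 → replaces 7 → [2, 11, 12, 13]
16 → extends → [2, 11, 12, 13, 16]
6 → replaces 11 → [2, 6, 12, 13, 16]
8 → replaces 12 → [2, 6, 8, 13, 16]
14 → replaces 16 → [2, 6, 8, 13, 14]
15 → extends → [2, 6, 8, 13, 14, 15]
5 → replaces 6 → [2, 5, 8, 13, 14, 15]
10 → replaces 13 → [2, 5, 8, 10, 14, 15]
4 → replaces 5 → [2, 4, 8, 10, 14, 15]
3 → replaces 4 → [2, 3, 8, 10, 14, 15]
1 → replaces 2 → [1, 3, 8, 10, 14, 15]
Length 6; one witness is 9, 11, 12, 13, 14, 15.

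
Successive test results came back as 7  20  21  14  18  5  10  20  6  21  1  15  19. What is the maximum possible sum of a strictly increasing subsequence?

Let S[i] be the best sum of a strictly increasing subsequence ending at i:
i:      1  2  3  4  5  6  7  8  9 10 11 12 13
a[i]:   7 20 21 14 18  5 10 20  6 21  1 15 19
S:      7 27 48 21 39  5 17 59 11 80  1 36 58
Maximum is 80 (e.g. 7 + 14 + 18 + 20 + 21).

80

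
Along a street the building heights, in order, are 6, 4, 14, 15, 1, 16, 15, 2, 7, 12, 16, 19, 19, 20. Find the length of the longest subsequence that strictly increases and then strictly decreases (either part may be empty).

7

inc[i] = longest strictly increasing subsequence ending at i; dec[i] = longest strictly decreasing subsequence starting at i:
i:      1  2  3  4  5  6  7  8  9 10 11 12 13 14
a[i]:   6  4 14 15  1 16 15  2  7 12 16 19 19 20
inc:    1  1  2  3  1  4  3  2  3  4  5  6  6  7
dec:    3  2  2  2  1  3  2  1  1  1  1  1  1  1
Best peak at i=14 (value 20): inc=7, dec=1, length 7+1−1 = 7.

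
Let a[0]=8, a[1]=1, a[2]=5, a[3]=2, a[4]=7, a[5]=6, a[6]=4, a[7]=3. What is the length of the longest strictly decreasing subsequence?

5

Let dp[i] be the longest strictly decreasing subsequence ending at i:
i:     0 1 2 3 4 5 6 7
a[i]:  8 1 5 2 7 6 4 3
dp:    1 2 2 3 2 3 4 5
Maximum is 5.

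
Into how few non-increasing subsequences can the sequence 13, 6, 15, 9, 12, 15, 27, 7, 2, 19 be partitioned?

The minimum number of non-increasing subsequences covering a sequence equals the length of its longest strictly increasing subsequence.
LIS length is 5 (e.g. 6, 9, 12, 15, 27), so 5 piles are needed.

5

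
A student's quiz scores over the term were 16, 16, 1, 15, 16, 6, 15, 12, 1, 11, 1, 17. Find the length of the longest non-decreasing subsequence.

Track the smallest tail for each achievable length (allowing ties):
16 → extends → [16]
16 → extends → [16, 16]
1 → replaces 16 → [1, 16]
15 → replaces 16 → [1, 15]
16 → extends → [1, 15, 16]
6 → replaces 15 → [1, 6, 16]
15 → replaces 16 → [1, 6, 15]
12 → replaces 15 → [1, 6, 12]
1 → replaces 6 → [1, 1, 12]
11 → replaces 12 → [1, 1, 11]
1 → replaces 11 → [1, 1, 1]
17 → extends → [1, 1, 1, 17]
Four tails, so the longest non-decreasing subsequence has length 4 (e.g. 16, 16, 16, 17).

4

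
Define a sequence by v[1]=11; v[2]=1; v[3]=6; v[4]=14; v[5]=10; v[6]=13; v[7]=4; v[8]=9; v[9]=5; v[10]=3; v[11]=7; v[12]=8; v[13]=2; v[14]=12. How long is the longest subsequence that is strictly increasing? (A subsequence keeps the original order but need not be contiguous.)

6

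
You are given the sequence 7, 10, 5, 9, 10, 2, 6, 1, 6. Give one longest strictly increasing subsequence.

7, 9, 10

Patience tails give the LIS length; then backtrack through the dp parents:
7 → extends → [7]
10 → extends → [7, 10]
5 → replaces 7 → [5, 10]
9 → replaces 10 → [5, 9]
10 → extends → [5, 9, 10]
2 → replaces 5 → [2, 9, 10]
6 → replaces 9 → [2, 6, 10]
1 → replaces 2 → [1, 6, 10]
6 → already a tail → [1, 6, 10]
Length 3; one witness is 7, 9, 10.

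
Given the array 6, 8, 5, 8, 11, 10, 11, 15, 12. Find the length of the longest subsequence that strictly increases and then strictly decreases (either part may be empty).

6

inc[i] = longest strictly increasing subsequence ending at i; dec[i] = longest strictly decreasing subsequence starting at i:
i:      1  2  3  4  5  6  7  8  9
a[i]:   6  8  5  8 11 10 11 15 12
inc:    1  2  1  2  3  3  4  5  5
dec:    2  2  1  1  2  1  1  2  1
Best peak at i=8 (value 15): inc=5, dec=2, length 5+2−1 = 6.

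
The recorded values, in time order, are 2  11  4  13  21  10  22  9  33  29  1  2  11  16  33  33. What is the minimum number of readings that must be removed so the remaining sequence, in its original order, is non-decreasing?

8

Fewest deletions = n − (longest non-decreasing subsequence).
Patience tails:
2 → extends → [2]
11 → extends → [2, 11]
4 → replaces 11 → [2, 4]
13 → extends → [2, 4, 13]
21 → extends → [2, 4, 13, 21]
10 → replaces 13 → [2, 4, 10, 21]
22 → extends → [2, 4, 10, 21, 22]
9 → replaces 10 → [2, 4, 9, 21, 22]
33 → extends → [2, 4, 9, 21, 22, 33]
29 → replaces 33 → [2, 4, 9, 21, 22, 29]
1 → replaces 2 → [1, 4, 9, 21, 22, 29]
2 → replaces 4 → [1, 2, 9, 21, 22, 29]
11 → replaces 21 → [1, 2, 9, 11, 22, 29]
16 → replaces 22 → [1, 2, 9, 11, 16, 29]
33 → extends → [1, 2, 9, 11, 16, 29, 33]
33 → extends → [1, 2, 9, 11, 16, 29, 33, 33]
Longest non-decreasing subsequence has length 8, so deletions = 16 − 8 = 8.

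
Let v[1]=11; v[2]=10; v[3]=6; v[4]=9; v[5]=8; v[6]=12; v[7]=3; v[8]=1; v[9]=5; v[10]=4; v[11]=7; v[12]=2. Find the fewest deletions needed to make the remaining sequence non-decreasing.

9

Fewest deletions = n − (longest non-decreasing subsequence).
i:      1  2  3  4  5  6  7  8  9 10 11 12
v[i]:  11 10  6  9  8 12  3  1  5  4  7  2
dp:     1  1  1  2  2  3  1  1  2  2  3  2
max dp = 3, so deletions = 12 − 3 = 9.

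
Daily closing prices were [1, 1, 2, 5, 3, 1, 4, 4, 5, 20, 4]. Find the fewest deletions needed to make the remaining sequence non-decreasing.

3

Fewest deletions = n − (longest non-decreasing subsequence).
i:      1  2  3  4  5  6  7  8  9 10 11
a[i]:   1  1  2  5  3  1  4  4  5 20  4
dp:     1  2  3  4  4  3  5  6  7  8  7
max dp = 8, so deletions = 11 − 8 = 3.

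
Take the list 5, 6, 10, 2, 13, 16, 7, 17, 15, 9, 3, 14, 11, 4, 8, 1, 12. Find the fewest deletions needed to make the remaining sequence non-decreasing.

11

Fewest deletions = n − (longest non-decreasing subsequence).
i:      1  2  3  4  5  6  7  8  9 10 11 12 13 14 15 16 17
a[i]:   5  6 10  2 13 16  7 17 15  9  3 14 11  4  8  1 12
dp:     1  2  3  1  4  5  3  6  5  4  2  5  5  3  4  1  6
max dp = 6, so deletions = 17 − 6 = 11.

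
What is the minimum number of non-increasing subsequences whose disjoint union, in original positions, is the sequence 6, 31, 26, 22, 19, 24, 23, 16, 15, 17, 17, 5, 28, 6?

4

Place each on the leftmost legal pile:
6 → new pile 1 (tops now [6])
31 → new pile 2 (tops now [6, 31])
26 → pile 2 (tops now [6, 26])
22 → pile 2 (tops now [6, 22])
19 → pile 2 (tops now [6, 19])
24 → new pile 3 (tops now [6, 19, 24])
23 → pile 3 (tops now [6, 19, 23])
16 → pile 2 (tops now [6, 16, 23])
15 → pile 2 (tops now [6, 15, 23])
17 → pile 3 (tops now [6, 15, 17])
17 → pile 3 (tops now [6, 15, 17])
5 → pile 1 (tops now [5, 15, 17])
28 → new pile 4 (tops now [5, 15, 17, 28])
6 → pile 2 (tops now [5, 6, 17, 28])
Four piles.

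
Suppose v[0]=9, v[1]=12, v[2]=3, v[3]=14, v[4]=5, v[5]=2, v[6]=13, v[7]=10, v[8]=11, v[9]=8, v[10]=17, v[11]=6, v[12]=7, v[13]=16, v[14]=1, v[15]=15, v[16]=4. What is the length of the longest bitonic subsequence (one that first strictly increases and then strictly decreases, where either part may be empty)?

8

inc[i] = longest strictly increasing subsequence ending at i; dec[i] = longest strictly decreasing subsequence starting at i:
i:      0  1  2  3  4  5  6  7  8  9 10 11 12 13 14 15 16
v[i]:   9 12  3 14  5  2 13 10 11  8 17  6  7 16  1 15  4
inc:    1  2  1  3  2  1  3  3  4  3  5  3  4  5  1  5  2
dec:    4  5  3  6  3  2  5  4  4  3  4  2  2  3  1  2  1
Best peak at i=3 (value 14): inc=3, dec=6, length 3+6−1 = 8.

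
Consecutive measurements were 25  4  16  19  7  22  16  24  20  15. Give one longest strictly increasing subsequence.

Patience tails give the LIS length; then backtrack through the dp parents:
25 → extends → [25]
4 → replaces 25 → [4]
16 → extends → [4, 16]
19 → extends → [4, 16, 19]
7 → replaces 16 → [4, 7, 19]
22 → extends → [4, 7, 19, 22]
16 → replaces 19 → [4, 7, 16, 22]
24 → extends → [4, 7, 16, 22, 24]
20 → replaces 22 → [4, 7, 16, 20, 24]
15 → replaces 16 → [4, 7, 15, 20, 24]
Length 5; one witness is 4, 16, 19, 22, 24.

4, 16, 19, 22, 24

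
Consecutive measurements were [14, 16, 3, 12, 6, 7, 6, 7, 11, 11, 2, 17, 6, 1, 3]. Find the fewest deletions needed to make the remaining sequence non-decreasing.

Fewest deletions = n − (longest non-decreasing subsequence).
Patience tails:
14 → extends → [14]
16 → extends → [14, 16]
3 → replaces 14 → [3, 16]
12 → replaces 16 → [3, 12]
6 → replaces 12 → [3, 6]
7 → extends → [3, 6, 7]
6 → replaces 7 → [3, 6, 6]
7 → extends → [3, 6, 6, 7]
11 → extends → [3, 6, 6, 7, 11]
11 → extends → [3, 6, 6, 7, 11, 11]
2 → replaces 3 → [2, 6, 6, 7, 11, 11]
17 → extends → [2, 6, 6, 7, 11, 11, 17]
6 → replaces 7 → [2, 6, 6, 6, 11, 11, 17]
1 → replaces 2 → [1, 6, 6, 6, 11, 11, 17]
3 → replaces 6 → [1, 3, 6, 6, 11, 11, 17]
Longest non-decreasing subsequence has length 7, so deletions = 15 − 7 = 8.

8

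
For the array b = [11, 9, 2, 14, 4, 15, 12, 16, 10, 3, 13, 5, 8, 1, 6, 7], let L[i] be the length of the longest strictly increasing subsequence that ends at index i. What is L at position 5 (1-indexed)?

dp[i] = 1 + max{dp[j] : j<i, b[j]<b[i]} (or 1 if no such j):
i:      1  2  3  4  5  6  7  8  9 10 11 12 13 14 15 16
b[i]:  11  9  2 14  4 15 12 16 10  3 13  5  8  1  6  7
dp:     1  1  1  2  2  3  3  4  3  2  4  3  4  1  4  5
At index 5 the value is 2.

2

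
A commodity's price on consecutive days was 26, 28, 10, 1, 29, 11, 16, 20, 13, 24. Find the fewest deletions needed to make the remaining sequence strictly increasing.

5

Fewest deletions = n − (longest strictly increasing subsequence).
Patience tails:
26 → extends → [26]
28 → extends → [26, 28]
10 → replaces 26 → [10, 28]
1 → replaces 10 → [1, 28]
29 → extends → [1, 28, 29]
11 → replaces 28 → [1, 11, 29]
16 → replaces 29 → [1, 11, 16]
20 → extends → [1, 11, 16, 20]
13 → replaces 16 → [1, 11, 13, 20]
24 → extends → [1, 11, 13, 20, 24]
Longest strictly increasing subsequence has length 5, so deletions = 10 − 5 = 5.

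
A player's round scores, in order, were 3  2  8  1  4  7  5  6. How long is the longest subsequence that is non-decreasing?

4

Track the smallest tail for each achievable length (allowing ties):
3 → extends → [3]
2 → replaces 3 → [2]
8 → extends → [2, 8]
1 → replaces 2 → [1, 8]
4 → replaces 8 → [1, 4]
7 → extends → [1, 4, 7]
5 → replaces 7 → [1, 4, 5]
6 → extends → [1, 4, 5, 6]
Four tails, so the longest non-decreasing subsequence has length 4 (e.g. 3, 4, 5, 6).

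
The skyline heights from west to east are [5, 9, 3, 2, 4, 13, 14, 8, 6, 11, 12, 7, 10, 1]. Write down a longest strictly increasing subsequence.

Patience tails give the LIS length; then backtrack through the dp parents:
5 → extends → [5]
9 → extends → [5, 9]
3 → replaces 5 → [3, 9]
2 → replaces 3 → [2, 9]
4 → replaces 9 → [2, 4]
13 → extends → [2, 4, 13]
14 → extends → [2, 4, 13, 14]
8 → replaces 13 → [2, 4, 8, 14]
6 → replaces 8 → [2, 4, 6, 14]
11 → replaces 14 → [2, 4, 6, 11]
12 → extends → [2, 4, 6, 11, 12]
7 → replaces 11 → [2, 4, 6, 7, 12]
10 → replaces 12 → [2, 4, 6, 7, 10]
1 → replaces 2 → [1, 4, 6, 7, 10]
Length 5; one witness is 3, 4, 8, 11, 12.

3, 4, 8, 11, 12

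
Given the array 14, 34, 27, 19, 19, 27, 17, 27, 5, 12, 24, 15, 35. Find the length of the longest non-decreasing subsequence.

6

Track the smallest tail for each achievable length (allowing ties):
14 → extends → [14]
34 → extends → [14, 34]
27 → replaces 34 → [14, 27]
19 → replaces 27 → [14, 19]
19 → extends → [14, 19, 19]
27 → extends → [14, 19, 19, 27]
17 → replaces 19 → [14, 17, 19, 27]
27 → extends → [14, 17, 19, 27, 27]
5 → replaces 14 → [5, 17, 19, 27, 27]
12 → replaces 17 → [5, 12, 19, 27, 27]
24 → replaces 27 → [5, 12, 19, 24, 27]
15 → replaces 19 → [5, 12, 15, 24, 27]
35 → extends → [5, 12, 15, 24, 27, 35]
Six tails, so the longest non-decreasing subsequence has length 6 (e.g. 14, 19, 19, 27, 27, 35).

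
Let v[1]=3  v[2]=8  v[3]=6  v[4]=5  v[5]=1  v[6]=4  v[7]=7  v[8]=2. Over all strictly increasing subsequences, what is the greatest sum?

16

Let S[i] be the best sum of a strictly increasing subsequence ending at i:
i:      1  2  3  4  5  6  7  8
v[i]:   3  8  6  5  1  4  7  2
S:      3 11  9  8  1  7 16  3
Maximum is 16 (e.g. 3 + 6 + 7).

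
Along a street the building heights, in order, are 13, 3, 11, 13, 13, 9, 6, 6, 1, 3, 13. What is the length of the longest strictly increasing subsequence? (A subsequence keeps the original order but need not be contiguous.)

Track the smallest tail for each achievable length (strict):
13 → extends → [13]
3 → replaces 13 → [3]
11 → extends → [3, 11]
13 → extends → [3, 11, 13]
13 → already a tail → [3, 11, 13]
9 → replaces 11 → [3, 9, 13]
6 → replaces 9 → [3, 6, 13]
6 → already a tail → [3, 6, 13]
1 → replaces 3 → [1, 6, 13]
3 → replaces 6 → [1, 3, 13]
13 → already a tail → [1, 3, 13]
Three tails, so the longest strictly increasing subsequence has length 3 (e.g. 3, 11, 13).

3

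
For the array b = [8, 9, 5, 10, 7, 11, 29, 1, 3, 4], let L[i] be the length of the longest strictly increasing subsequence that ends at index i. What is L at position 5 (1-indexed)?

dp[i] = 1 + max{dp[j] : j<i, b[j]<b[i]} (or 1 if no such j):
i:      1  2  3  4  5  6  7  8  9 10
b[i]:   8  9  5 10  7 11 29  1  3  4
dp:     1  2  1  3  2  4  5  1  2  3
At index 5 the value is 2.

2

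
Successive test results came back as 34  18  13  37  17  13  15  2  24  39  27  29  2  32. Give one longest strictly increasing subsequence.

13, 17, 24, 27, 29, 32

Patience tails give the LIS length; then backtrack through the dp parents:
34 → extends → [34]
18 → replaces 34 → [18]
13 → replaces 18 → [13]
37 → extends → [13, 37]
17 → replaces 37 → [13, 17]
13 → already a tail → [13, 17]
15 → replaces 17 → [13, 15]
2 → replaces 13 → [2, 15]
24 → extends → [2, 15, 24]
39 → extends → [2, 15, 24, 39]
27 → replaces 39 → [2, 15, 24, 27]
29 → extends → [2, 15, 24, 27, 29]
2 → already a tail → [2, 15, 24, 27, 29]
32 → extends → [2, 15, 24, 27, 29, 32]
Length 6; one witness is 13, 17, 24, 27, 29, 32.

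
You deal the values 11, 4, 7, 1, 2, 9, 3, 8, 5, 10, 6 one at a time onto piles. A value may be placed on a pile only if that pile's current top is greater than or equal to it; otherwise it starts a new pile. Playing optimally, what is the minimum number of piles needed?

5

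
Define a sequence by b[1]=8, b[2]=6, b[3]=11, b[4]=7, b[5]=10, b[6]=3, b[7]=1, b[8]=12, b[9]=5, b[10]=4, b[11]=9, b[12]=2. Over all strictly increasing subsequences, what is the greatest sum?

35

Let S[i] be the best sum of a strictly increasing subsequence ending at i:
i:      1  2  3  4  5  6  7  8  9 10 11 12
b[i]:   8  6 11  7 10  3  1 12  5  4  9  2
S:      8  6 19 13 23  3  1 35  8  7 22  3
Maximum is 35 (e.g. 6 + 7 + 10 + 12).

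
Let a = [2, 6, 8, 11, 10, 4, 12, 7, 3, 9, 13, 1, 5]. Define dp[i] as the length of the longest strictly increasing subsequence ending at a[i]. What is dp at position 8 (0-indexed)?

dp[i] = 1 + max{dp[j] : j<i, a[j]<a[i]} (or 1 if no such j):
i:      0  1  2  3  4  5  6  7  8  9 10 11 12
a[i]:   2  6  8 11 10  4 12  7  3  9 13  1  5
dp:     1  2  3  4  4  2  5  3  2  4  6  1  3
At index 8 the value is 2.

2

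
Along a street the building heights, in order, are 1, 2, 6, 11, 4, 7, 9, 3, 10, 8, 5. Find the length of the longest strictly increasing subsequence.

6

Track the smallest tail for each achievable length (strict):
1 → extends → [1]
2 → extends → [1, 2]
6 → extends → [1, 2, 6]
11 → extends → [1, 2, 6, 11]
4 → replaces 6 → [1, 2, 4, 11]
7 → replaces 11 → [1, 2, 4, 7]
9 → extends → [1, 2, 4, 7, 9]
3 → replaces 4 → [1, 2, 3, 7, 9]
10 → extends → [1, 2, 3, 7, 9, 10]
8 → replaces 9 → [1, 2, 3, 7, 8, 10]
5 → replaces 7 → [1, 2, 3, 5, 8, 10]
Six tails, so the longest strictly increasing subsequence has length 6 (e.g. 1, 2, 6, 7, 9, 10).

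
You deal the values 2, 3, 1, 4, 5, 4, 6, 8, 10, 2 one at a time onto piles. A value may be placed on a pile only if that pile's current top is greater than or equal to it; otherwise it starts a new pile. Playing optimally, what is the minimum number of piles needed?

Place each on the leftmost legal pile:
2 → new pile 1 (tops now [2])
3 → new pile 2 (tops now [2, 3])
1 → pile 1 (tops now [1, 3])
4 → new pile 3 (tops now [1, 3, 4])
5 → new pile 4 (tops now [1, 3, 4, 5])
4 → pile 3 (tops now [1, 3, 4, 5])
6 → new pile 5 (tops now [1, 3, 4, 5, 6])
8 → new pile 6 (tops now [1, 3, 4, 5, 6, 8])
10 → new pile 7 (tops now [1, 3, 4, 5, 6, 8, 10])
2 → pile 2 (tops now [1, 2, 4, 5, 6, 8, 10])
Seven piles.

7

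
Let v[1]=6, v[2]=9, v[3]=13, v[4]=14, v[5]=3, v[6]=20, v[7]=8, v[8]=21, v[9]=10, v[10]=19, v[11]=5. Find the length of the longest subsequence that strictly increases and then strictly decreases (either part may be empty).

8

inc[i] = longest strictly increasing subsequence ending at i; dec[i] = longest strictly decreasing subsequence starting at i:
i:      1  2  3  4  5  6  7  8  9 10 11
v[i]:   6  9 13 14  3 20  8 21 10 19  5
inc:    1  2  3  4  1  5  2  6  3  5  2
dec:    2  3  3  3  1  3  2  3  2  2  1
Best peak at i=8 (value 21): inc=6, dec=3, length 6+3−1 = 8.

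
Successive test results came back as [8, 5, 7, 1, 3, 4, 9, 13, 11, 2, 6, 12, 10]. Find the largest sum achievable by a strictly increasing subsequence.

44

Let S[i] be the best sum of a strictly increasing subsequence ending at i:
i:      1  2  3  4  5  6  7  8  9 10 11 12 13
a[i]:   8  5  7  1  3  4  9 13 11  2  6 12 10
S:      8  5 12  1  4  8 21 34 32  3 14 44 31
Maximum is 44 (e.g. 5 + 7 + 9 + 11 + 12).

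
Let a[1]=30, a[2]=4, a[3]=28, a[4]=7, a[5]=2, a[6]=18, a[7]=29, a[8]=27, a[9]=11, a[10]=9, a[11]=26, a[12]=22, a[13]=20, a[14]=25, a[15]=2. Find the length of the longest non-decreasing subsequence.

Track the smallest tail for each achievable length (allowing ties):
30 → extends → [30]
4 → replaces 30 → [4]
28 → extends → [4, 28]
7 → replaces 28 → [4, 7]
2 → replaces 4 → [2, 7]
18 → extends → [2, 7, 18]
29 → extends → [2, 7, 18, 29]
27 → replaces 29 → [2, 7, 18, 27]
11 → replaces 18 → [2, 7, 11, 27]
9 → replaces 11 → [2, 7, 9, 27]
26 → replaces 27 → [2, 7, 9, 26]
22 → replaces 26 → [2, 7, 9, 22]
20 → replaces 22 → [2, 7, 9, 20]
25 → extends → [2, 7, 9, 20, 25]
2 → replaces 7 → [2, 2, 9, 20, 25]
Five tails, so the longest non-decreasing subsequence has length 5 (e.g. 4, 7, 18, 22, 25).

5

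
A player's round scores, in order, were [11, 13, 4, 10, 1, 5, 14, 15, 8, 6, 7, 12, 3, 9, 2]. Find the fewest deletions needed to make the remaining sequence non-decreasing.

10

Fewest deletions = n − (longest non-decreasing subsequence).
Patience tails:
11 → extends → [11]
13 → extends → [11, 13]
4 → replaces 11 → [4, 13]
10 → replaces 13 → [4, 10]
1 → replaces 4 → [1, 10]
5 → replaces 10 → [1, 5]
14 → extends → [1, 5, 14]
15 → extends → [1, 5, 14, 15]
8 → replaces 14 → [1, 5, 8, 15]
6 → replaces 8 → [1, 5, 6, 15]
7 → replaces 15 → [1, 5, 6, 7]
12 → extends → [1, 5, 6, 7, 12]
3 → replaces 5 → [1, 3, 6, 7, 12]
9 → replaces 12 → [1, 3, 6, 7, 9]
2 → replaces 3 → [1, 2, 6, 7, 9]
Longest non-decreasing subsequence has length 5, so deletions = 15 − 5 = 10.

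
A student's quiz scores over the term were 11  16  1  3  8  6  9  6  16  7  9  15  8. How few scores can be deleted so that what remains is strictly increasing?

Fewest deletions = n − (longest strictly increasing subsequence).
Patience tails:
11 → extends → [11]
16 → extends → [11, 16]
1 → replaces 11 → [1, 16]
3 → replaces 16 → [1, 3]
8 → extends → [1, 3, 8]
6 → replaces 8 → [1, 3, 6]
9 → extends → [1, 3, 6, 9]
6 → already a tail → [1, 3, 6, 9]
16 → extends → [1, 3, 6, 9, 16]
7 → replaces 9 → [1, 3, 6, 7, 16]
9 → replaces 16 → [1, 3, 6, 7, 9]
15 → extends → [1, 3, 6, 7, 9, 15]
8 → replaces 9 → [1, 3, 6, 7, 8, 15]
Longest strictly increasing subsequence has length 6, so deletions = 13 − 6 = 7.

7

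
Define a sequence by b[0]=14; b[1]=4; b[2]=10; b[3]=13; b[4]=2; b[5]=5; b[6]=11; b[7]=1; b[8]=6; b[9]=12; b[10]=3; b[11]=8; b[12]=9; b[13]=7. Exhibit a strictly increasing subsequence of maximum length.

Patience tails give the LIS length; then backtrack through the dp parents:
14 → extends → [14]
4 → replaces 14 → [4]
10 → extends → [4, 10]
13 → extends → [4, 10, 13]
2 → replaces 4 → [2, 10, 13]
5 → replaces 10 → [2, 5, 13]
11 → replaces 13 → [2, 5, 11]
1 → replaces 2 → [1, 5, 11]
6 → replaces 11 → [1, 5, 6]
12 → extends → [1, 5, 6, 12]
3 → replaces 5 → [1, 3, 6, 12]
8 → replaces 12 → [1, 3, 6, 8]
9 → extends → [1, 3, 6, 8, 9]
7 → replaces 8 → [1, 3, 6, 7, 9]
Length 5; one witness is 4, 5, 6, 8, 9.

4, 5, 6, 8, 9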